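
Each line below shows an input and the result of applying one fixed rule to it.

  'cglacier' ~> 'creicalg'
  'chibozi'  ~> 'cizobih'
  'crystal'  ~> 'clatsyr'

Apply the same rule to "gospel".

The pattern: move the first character to the end, then reverse the string.
"gospel" → "ospelg" → "glepso".

glepso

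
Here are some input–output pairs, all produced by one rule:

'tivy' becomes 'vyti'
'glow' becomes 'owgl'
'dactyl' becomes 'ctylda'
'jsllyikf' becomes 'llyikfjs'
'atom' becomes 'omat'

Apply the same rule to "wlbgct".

The transformation: move the first 2 characters to the end (rotate left by 2).
Doing the same to "wlbgct": "bgctwl".

bgctwl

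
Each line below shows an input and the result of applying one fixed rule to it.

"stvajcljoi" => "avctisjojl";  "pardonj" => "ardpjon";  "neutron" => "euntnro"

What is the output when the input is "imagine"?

anemgii

Rule — sort the characters into alphabetical order, then take characters alternately from the front and the back (1st, last, 2nd, 2nd-last, ...).
Starting from "imagine": after the first operation, "aegiimn"; after the second, "anemgii".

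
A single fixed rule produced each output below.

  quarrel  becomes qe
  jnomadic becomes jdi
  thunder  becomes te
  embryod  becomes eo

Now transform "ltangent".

len

The transformation: swap each adjacent pair of characters (1↔2, 3↔4, ...), then keep one character in every 3, starting at position 2 (positions 2nd, 5th, 8th, ...).
For "ltangent", step one produces "tlnaegtn"; step two turns that into "len".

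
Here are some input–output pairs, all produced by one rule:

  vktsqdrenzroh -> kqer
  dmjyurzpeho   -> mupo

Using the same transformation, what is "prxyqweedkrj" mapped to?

Rule — keep one character in every 3, starting at position 2 (positions 2nd, 5th, 8th, ...).
Applying that to "prxyqweedkrj" gives "rqer".

rqer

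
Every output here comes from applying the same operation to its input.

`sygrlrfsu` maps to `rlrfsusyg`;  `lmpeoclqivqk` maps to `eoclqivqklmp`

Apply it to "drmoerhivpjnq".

oerhivpjnqdrm

Looking at the pairs, the operation is to move the first 3 characters to the end (rotate left by 3).
Applying that to "drmoerhivpjnq" gives "oerhivpjnqdrm".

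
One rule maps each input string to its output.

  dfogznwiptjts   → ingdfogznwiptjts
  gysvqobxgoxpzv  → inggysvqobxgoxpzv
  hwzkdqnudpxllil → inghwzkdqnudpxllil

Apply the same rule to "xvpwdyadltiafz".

ingxvpwdyadltiafz

In each case the input is transformed by: prepend "ing".
Doing the same to "xvpwdyadltiafz": "ingxvpwdyadltiafz".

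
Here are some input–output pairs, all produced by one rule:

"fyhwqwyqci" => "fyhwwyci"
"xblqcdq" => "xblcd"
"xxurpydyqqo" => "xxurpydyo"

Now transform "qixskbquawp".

Each output is the input with this applied: remove every "q".
Doing the same to "qixskbquawp": "ixskbuawp".

ixskbuawp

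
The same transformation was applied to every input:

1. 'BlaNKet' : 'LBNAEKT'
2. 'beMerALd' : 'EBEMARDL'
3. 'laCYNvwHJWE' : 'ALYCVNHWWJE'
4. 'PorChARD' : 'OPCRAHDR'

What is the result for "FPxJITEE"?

The pattern: swap each adjacent pair of characters (1↔2, 3↔4, ...), then convert every letter to uppercase.
On "FPxJITEE" that produces "PFJXTIEE".
(Check on "BlaNKet": → "lBNaeKt" → "LBNAEKT" ✓)

PFJXTIEE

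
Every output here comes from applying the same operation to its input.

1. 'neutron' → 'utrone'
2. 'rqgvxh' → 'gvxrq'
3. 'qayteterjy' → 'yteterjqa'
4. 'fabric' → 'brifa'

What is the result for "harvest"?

rvesha

Rule — delete the last character, then move the first 2 characters to the end (rotate left by 2).
For "harvest" the result is "rvesha".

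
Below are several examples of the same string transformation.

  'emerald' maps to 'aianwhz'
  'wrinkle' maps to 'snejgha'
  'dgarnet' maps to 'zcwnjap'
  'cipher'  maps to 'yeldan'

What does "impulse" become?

Rule — shift every letter 4 places backward in the alphabet (wrapping around).
"impulse" → "eilqhoa".

eilqhoa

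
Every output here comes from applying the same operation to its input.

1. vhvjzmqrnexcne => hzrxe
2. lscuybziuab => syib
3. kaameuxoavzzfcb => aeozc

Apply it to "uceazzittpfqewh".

cztfw

The rule is to keep one character in every 3, starting at position 2 (positions 2nd, 5th, 8th, ...).
So "uceazzittpfqewh" becomes "cztfw".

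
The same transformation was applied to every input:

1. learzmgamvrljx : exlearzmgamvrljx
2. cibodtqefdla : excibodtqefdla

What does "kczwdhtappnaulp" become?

Rule — prepend "ex".
So "kczwdhtappnaulp" becomes "exkczwdhtappnaulp".

exkczwdhtappnaulp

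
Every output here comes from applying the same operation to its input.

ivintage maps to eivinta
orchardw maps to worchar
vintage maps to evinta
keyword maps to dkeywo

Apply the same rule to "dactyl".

In each case the input is transformed by: move the last character to the front, then delete the last character.
On "dactyl": the first step gives "ldacty", and the second then gives "ldact".

ldact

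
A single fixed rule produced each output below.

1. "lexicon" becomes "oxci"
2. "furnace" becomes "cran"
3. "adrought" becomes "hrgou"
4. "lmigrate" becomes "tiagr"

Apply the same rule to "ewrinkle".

Each output is the input with this applied: take characters alternately from the front and the back (1st, last, 2nd, 2nd-last, ...), then delete the first 3 characters.
On "ewrinkle": the first step gives "eewlrkin", and the second then gives "lrkin".

lrkin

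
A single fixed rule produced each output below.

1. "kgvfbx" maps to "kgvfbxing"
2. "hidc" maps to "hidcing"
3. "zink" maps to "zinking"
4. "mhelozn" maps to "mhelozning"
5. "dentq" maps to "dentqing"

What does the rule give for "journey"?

journeying

The rule is to append "ing".
For "journey" the result is "journeying".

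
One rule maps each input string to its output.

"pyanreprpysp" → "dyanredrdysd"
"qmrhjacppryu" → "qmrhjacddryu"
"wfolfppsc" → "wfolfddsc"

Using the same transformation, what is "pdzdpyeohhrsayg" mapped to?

ddzddyeohhrsayg

What's happening: replace every "p" with "d".
For "pdzdpyeohhrsayg" the result is "ddzddyeohhrsayg".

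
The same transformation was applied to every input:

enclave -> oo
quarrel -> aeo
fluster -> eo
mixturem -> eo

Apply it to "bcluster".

eo

The rule is to shift every letter 10 places forward in the alphabet (wrapping around), then keep only the vowels.
Starting from "bcluster": after the first operation, "lmvecdob"; after the second, "eo".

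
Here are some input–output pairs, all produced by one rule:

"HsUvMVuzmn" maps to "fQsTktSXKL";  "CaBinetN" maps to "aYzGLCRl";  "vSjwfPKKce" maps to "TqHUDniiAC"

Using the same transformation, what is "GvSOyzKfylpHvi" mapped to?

What's happening: flip the case of every letter, then shift every letter 2 places backward in the alphabet (wrapping around).
Working it through for "GvSOyzKfylpHvi": intermediate "gVsoYZkFYLPhVI", final "eTqmWXiDWJNfTG".

eTqmWXiDWJNfTG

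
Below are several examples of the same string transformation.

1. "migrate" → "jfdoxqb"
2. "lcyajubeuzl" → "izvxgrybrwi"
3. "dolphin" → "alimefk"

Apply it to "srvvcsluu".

Looking at the pairs, the operation is to shift every letter 3 places backward in the alphabet (wrapping around).
On "srvvcsluu" that produces "posszpirr".

posszpirr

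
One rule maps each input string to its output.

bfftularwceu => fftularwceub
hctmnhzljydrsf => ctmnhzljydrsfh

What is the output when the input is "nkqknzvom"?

The rule is to move the first character to the end.
On "nkqknzvom" that produces "kqknzvomn".

kqknzvomn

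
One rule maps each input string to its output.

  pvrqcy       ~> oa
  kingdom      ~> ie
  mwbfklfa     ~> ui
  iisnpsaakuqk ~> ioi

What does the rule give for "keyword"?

What's happening: shift every letter 2 places backward in the alphabet (wrapping around), then keep only the vowels.
For "keyword", step one produces "icwumpb"; step two turns that into "iu".
(Check on "iisnpsaakuqk": → "ggqlnqyyisoi" → "ioi" ✓)

iu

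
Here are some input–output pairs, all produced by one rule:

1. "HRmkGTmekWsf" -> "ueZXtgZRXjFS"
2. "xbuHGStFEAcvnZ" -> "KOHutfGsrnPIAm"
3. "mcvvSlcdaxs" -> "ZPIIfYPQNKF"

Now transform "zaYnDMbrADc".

The transformation: flip the case of every letter, then shift every letter 13 places forward in the alphabet (wrapping around) — i.e. ROT13.
For "zaYnDMbrADc", step one produces "ZAyNdmBRadC"; step two turns that into "MNlAqzOEnqP".
(Check on "HRmkGTmekWsf": → "hrMKgtMEKwSF" → "ueZXtgZRXjFS" ✓)

MNlAqzOEnqP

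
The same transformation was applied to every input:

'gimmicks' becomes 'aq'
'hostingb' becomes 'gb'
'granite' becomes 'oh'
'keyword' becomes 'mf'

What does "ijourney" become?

In each case the input is transformed by: shift every letter 12 places backward in the alphabet (wrapping around), then keep one character in every 3, starting at position 3 (positions 3rd, 6th, 9th, ...).
For "ijourney", step one produces "wxcifbsm"; step two turns that into "cb".

cb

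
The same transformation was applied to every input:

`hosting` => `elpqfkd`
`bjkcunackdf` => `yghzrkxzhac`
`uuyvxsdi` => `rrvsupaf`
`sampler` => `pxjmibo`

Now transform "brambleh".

yoxjyibe

Looking at the pairs, the operation is to shift every letter 3 places backward in the alphabet (wrapping around).
On "brambleh" that produces "yoxjyibe".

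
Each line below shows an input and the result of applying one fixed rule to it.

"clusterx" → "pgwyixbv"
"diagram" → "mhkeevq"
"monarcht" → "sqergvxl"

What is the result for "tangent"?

The rule is to shift every letter 4 places forward in the alphabet (wrapping around), then swap each adjacent pair of characters (1↔2, 3↔4, ...).
On "tangent" that produces "exkrrix".

exkrrix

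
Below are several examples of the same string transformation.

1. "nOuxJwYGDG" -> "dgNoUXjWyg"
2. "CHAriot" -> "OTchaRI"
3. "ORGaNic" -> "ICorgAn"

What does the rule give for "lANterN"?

RnLanTE

The pattern: move the last 2 characters to the front (rotate right by 2), then flip the case of every letter.
"lANterN" → "rNlANte" → "RnLanTE".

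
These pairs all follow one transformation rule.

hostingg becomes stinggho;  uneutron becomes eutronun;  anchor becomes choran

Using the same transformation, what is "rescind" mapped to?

What's happening: move the first 2 characters to the end (rotate left by 2).
For "rescind" the result is "scindre".

scindre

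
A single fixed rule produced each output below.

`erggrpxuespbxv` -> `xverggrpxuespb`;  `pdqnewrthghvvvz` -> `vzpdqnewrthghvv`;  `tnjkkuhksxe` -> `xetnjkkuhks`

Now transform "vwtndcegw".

gwvwtndce

Rule — move the last 2 characters to the front (rotate right by 2).
For "vwtndcegw" the result is "gwvwtndce".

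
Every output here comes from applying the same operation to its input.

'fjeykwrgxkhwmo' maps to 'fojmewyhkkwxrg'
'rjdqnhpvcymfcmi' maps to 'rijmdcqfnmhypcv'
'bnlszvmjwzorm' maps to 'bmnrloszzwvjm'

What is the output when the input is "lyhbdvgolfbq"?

lqybhfbldovg

Rule — take characters alternately from the front and the back (1st, last, 2nd, 2nd-last, ...).
Doing the same to "lyhbdvgolfbq": "lqybhfbldovg".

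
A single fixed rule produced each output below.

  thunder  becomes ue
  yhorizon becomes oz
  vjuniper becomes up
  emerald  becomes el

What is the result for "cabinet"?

Each output is the input with this applied: keep one character in every 3, starting at position 3 (positions 3rd, 6th, 9th, ...).
Applying that to "cabinet" gives "be".

be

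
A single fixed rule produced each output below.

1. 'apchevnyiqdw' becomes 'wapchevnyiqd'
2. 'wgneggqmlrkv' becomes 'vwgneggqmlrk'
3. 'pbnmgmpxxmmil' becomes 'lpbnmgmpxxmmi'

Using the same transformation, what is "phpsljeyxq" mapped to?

qphpsljeyx

In each case the input is transformed by: move the last character to the front.
"phpsljeyxq" → "qphpsljeyx".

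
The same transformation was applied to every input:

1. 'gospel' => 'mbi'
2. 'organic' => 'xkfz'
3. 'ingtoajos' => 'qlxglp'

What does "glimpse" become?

The rule is to shift every letter 3 places backward in the alphabet (wrapping around), then delete the first 3 characters.
Working it through for "glimpse": intermediate "difjmpb", final "jmpb".

jmpb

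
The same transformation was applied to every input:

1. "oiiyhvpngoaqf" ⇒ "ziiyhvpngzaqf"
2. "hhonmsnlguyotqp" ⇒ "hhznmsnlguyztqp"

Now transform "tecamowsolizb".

Each output is the input with this applied: replace every "o" with "z".
For "tecamowsolizb" the result is "tecamzwszlizb".

tecamzwszlizb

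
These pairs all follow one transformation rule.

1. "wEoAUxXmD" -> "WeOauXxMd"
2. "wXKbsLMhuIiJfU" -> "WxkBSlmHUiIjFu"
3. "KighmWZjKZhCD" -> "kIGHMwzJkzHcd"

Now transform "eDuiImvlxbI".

EdUIiMVLXBi

The rule is to flip the case of every letter.
Applying that to "eDuiImvlxbI" gives "EdUIiMVLXBi".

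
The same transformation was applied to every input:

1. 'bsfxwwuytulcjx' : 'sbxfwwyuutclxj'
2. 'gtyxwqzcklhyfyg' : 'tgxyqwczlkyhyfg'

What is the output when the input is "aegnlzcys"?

eangzlycs

The pattern: swap each adjacent pair of characters (1↔2, 3↔4, ...).
On "aegnlzcys" that produces "eangzlycs".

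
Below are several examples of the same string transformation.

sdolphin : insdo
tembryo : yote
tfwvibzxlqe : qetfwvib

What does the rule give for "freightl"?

tlfre

In each case the input is transformed by: move the last 2 characters to the front (rotate right by 2), then delete the last 3 characters.
"freightl" → "tlfreigh" → "tlfre".
(Check on "sdolphin": → "insdolph" → "insdo" ✓)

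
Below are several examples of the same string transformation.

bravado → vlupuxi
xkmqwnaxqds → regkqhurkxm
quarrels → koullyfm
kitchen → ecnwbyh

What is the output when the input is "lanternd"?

fuhnylhx

Each output is the input with this applied: shift every letter 6 places backward in the alphabet (wrapping around).
So "lanternd" becomes "fuhnylhx".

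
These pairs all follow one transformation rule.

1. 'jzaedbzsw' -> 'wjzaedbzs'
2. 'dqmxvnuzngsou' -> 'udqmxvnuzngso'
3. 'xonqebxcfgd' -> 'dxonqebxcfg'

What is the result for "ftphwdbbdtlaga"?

The transformation: move the last character to the front.
Applying that to "ftphwdbbdtlaga" gives "aftphwdbbdtlag".

aftphwdbbdtlag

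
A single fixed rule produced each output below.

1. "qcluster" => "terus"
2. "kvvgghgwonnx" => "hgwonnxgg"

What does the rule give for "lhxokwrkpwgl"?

wrkpwglok

Rule — delete the first 3 characters, then move the first 2 characters to the end (rotate left by 2).
"lhxokwrkpwgl" → "okwrkpwgl" → "wrkpwglok".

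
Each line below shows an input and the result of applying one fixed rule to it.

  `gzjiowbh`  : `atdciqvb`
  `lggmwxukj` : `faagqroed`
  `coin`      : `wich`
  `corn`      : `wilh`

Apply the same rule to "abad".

Looking at the pairs, the operation is to shift every letter 6 places backward in the alphabet (wrapping around).
"abad" → "uvux".

uvux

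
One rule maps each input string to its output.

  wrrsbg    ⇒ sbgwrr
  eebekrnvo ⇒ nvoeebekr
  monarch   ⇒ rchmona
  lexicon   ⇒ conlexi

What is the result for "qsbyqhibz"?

ibzqsbyqh

The pattern: move the last 3 characters to the front (rotate right by 3).
Doing the same to "qsbyqhibz": "ibzqsbyqh".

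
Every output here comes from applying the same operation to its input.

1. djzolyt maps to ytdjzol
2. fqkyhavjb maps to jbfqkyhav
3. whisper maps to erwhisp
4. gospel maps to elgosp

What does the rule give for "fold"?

ldfo

In each case the input is transformed by: move the last 2 characters to the front (rotate right by 2).
On "fold" that produces "ldfo".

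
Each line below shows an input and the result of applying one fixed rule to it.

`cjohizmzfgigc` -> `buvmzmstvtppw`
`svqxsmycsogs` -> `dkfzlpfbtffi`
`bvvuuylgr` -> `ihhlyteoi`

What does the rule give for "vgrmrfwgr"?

The rule is to move the first 2 characters to the end (rotate left by 2), then shift every letter 13 places forward in the alphabet (wrapping around) — i.e. ROT13.
On "vgrmrfwgr" that produces "ezesjteit".

ezesjteit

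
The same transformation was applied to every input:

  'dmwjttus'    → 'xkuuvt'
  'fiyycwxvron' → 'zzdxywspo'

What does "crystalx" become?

ztubmy

The rule is to shift every letter 1 place forward in the alphabet (wrapping around), then delete the first 2 characters.
On "crystalx" that produces "ztubmy".
(Check on "fiyycwxvron": → "gjzzdxywspo" → "zzdxywspo" ✓)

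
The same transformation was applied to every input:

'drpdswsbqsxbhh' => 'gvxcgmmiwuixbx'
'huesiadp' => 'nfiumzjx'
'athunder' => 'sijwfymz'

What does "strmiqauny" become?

The rule is to swap the front and back halves of the string, then shift every letter 5 places forward in the alphabet (wrapping around).
Starting from "strmiqauny": after the first operation, "qaunystrmi"; after the second, "vfzsdxywrn".

vfzsdxywrn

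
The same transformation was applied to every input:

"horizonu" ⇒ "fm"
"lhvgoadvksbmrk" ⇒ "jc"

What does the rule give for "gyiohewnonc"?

What's happening: shift every letter 8 places backward in the alphabet (wrapping around), then keep only the last 2 characters.
For "gyiohewnonc", step one produces "yqagzwofgfu"; step two turns that into "fu".

fu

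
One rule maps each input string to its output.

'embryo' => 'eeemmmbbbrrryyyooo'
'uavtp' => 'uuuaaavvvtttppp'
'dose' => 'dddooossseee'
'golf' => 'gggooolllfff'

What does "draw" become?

dddrrraaawww

What's happening: repeat every character 3 times.
For "draw" the result is "dddrrraaawww".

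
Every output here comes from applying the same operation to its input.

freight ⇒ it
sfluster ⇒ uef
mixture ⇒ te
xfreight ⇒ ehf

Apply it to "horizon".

in

Looking at the pairs, the operation is to move the first 2 characters to the end (rotate left by 2), then keep one character in every 3, starting at position 2 (positions 2nd, 5th, 8th, ...).
"horizon" → "rizonho" → "in".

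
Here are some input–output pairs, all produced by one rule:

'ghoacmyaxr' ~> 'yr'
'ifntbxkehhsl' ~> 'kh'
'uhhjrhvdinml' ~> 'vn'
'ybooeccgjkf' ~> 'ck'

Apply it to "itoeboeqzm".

em

Rule — keep one character in every 3, starting at position 1 (positions 1st, 4th, 7th, ...), then keep only the last 2 characters.
"itoeboeqzm" → "ieem" → "em".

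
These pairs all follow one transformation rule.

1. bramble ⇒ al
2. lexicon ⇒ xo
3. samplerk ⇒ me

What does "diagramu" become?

The transformation: keep one character in every 3, starting at position 3 (positions 3rd, 6th, 9th, ...).
Doing the same to "diagramu": "aa".

aa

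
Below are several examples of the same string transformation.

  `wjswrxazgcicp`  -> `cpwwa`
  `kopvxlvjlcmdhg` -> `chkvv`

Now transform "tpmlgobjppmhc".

pctlb

Looking at the pairs, the operation is to keep one character in every 3, starting at position 1 (positions 1st, 4th, 7th, ...), then move the first 3 characters to the end (rotate left by 3).
Starting from "tpmlgobjppmhc": after the first operation, "tlbpc"; after the second, "pctlb".
(Check on "wjswrxazgcicp": → "wwacp" → "cpwwa" ✓)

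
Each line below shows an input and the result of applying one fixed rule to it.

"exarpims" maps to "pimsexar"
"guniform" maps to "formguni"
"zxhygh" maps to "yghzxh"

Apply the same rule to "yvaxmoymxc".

oymxcyvaxm

Looking at the pairs, the operation is to swap the front and back halves of the string.
So "yvaxmoymxc" becomes "oymxcyvaxm".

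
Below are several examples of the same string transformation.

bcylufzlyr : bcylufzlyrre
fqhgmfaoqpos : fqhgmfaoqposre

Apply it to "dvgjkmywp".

The transformation: append "re".
"dvgjkmywp" → "dvgjkmywpre".

dvgjkmywpre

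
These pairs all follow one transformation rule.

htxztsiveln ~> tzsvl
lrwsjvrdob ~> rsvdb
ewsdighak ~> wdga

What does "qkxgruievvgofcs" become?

kguevoc

The pattern: keep every other character starting from the second (positions 2nd, 4th, 6th, ...).
So "qkxgruievvgofcs" becomes "kguevoc".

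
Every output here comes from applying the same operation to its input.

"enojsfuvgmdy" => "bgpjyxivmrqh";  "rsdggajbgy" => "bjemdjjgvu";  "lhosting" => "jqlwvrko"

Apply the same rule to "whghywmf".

ipzbkjkz

Rule — shift every letter 3 places forward in the alphabet (wrapping around), then reverse the string.
"whghywmf" → "zkjkbzpi" → "ipzbkjkz".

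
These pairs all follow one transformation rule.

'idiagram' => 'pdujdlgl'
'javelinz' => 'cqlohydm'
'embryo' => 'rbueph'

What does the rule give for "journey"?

bhquxrm

In each case the input is transformed by: reverse the string, then shift every letter 3 places forward in the alphabet (wrapping around).
Applying both steps to "journey": "yenruoj", then "bhquxrm".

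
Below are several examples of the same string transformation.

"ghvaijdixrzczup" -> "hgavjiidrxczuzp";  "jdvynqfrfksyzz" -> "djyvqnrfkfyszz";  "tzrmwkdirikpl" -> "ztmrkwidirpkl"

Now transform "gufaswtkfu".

In each case the input is transformed by: swap each adjacent pair of characters (1↔2, 3↔4, ...).
So "gufaswtkfu" becomes "ugafwsktuf".

ugafwsktuf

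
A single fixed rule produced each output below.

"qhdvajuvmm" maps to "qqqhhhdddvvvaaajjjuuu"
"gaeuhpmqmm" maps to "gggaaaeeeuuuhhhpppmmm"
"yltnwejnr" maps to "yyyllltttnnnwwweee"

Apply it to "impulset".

The pattern: delete the last 3 characters, then repeat every character 3 times.
Working it through for "impulset": intermediate "impul", final "iiimmmpppuuulll".

iiimmmpppuuulll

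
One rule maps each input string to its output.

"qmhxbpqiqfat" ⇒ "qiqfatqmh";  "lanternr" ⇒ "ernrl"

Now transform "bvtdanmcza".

nmczabv

The transformation: swap the front and back halves of the string, then delete the last 3 characters.
Applying both steps to "bvtdanmcza": "nmczabvtda", then "nmczabv".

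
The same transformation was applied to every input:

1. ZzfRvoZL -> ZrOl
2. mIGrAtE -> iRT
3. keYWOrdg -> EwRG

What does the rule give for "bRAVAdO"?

The pattern: flip the case of every letter, then keep every other character starting from the second (positions 2nd, 4th, 6th, ...).
For "bRAVAdO", step one produces "BravaDo"; step two turns that into "rvD".

rvD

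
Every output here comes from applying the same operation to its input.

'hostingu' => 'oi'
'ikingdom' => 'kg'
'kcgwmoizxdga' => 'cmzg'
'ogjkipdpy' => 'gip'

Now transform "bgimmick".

gm

What's happening: delete the last character, then keep one character in every 3, starting at position 2 (positions 2nd, 5th, 8th, ...).
Starting from "bgimmick": after the first operation, "bgimmic"; after the second, "gm".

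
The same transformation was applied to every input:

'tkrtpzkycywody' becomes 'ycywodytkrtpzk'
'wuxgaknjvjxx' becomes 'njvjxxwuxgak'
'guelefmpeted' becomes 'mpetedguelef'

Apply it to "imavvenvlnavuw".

The rule is to swap the front and back halves of the string.
"imavvenvlnavuw" → "vlnavuwimavven".

vlnavuwimavven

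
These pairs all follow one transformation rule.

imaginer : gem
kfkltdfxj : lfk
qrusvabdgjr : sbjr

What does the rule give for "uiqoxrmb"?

omi

What's happening: move the first 2 characters to the end (rotate left by 2), then keep one character in every 3, starting at position 2 (positions 2nd, 5th, 8th, ...).
Applying both steps to "uiqoxrmb": "qoxrmbui", then "omi".
(Check on "kfkltdfxj": → "kltdfxjkf" → "lfk" ✓)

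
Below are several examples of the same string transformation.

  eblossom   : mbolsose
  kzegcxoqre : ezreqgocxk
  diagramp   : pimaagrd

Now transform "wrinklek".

kreilnkw

The rule is to take characters alternately from the front and the back (1st, last, 2nd, 2nd-last, ...), then move the first character to the end.
For "wrinklek" the result is "kreilnkw".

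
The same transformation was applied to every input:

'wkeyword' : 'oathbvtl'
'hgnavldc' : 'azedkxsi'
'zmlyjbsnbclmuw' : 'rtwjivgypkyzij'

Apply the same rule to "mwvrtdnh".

kejtsoqa

In each case the input is transformed by: move the last 2 characters to the front (rotate right by 2), then shift every letter 3 places backward in the alphabet (wrapping around).
Working it through for "mwvrtdnh": intermediate "nhmwvrtd", final "kejtsoqa".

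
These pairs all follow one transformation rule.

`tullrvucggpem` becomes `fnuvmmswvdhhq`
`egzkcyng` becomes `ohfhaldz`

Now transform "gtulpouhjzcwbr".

cshuvmqpvikadx

The transformation: shift every letter 1 place forward in the alphabet (wrapping around), then move the last 2 characters to the front (rotate right by 2).
On "gtulpouhjzcwbr": the first step gives "huvmqpvikadxcs", and the second then gives "cshuvmqpvikadx".
(Check on "egzkcyng": → "fhaldzoh" → "ohfhaldz" ✓)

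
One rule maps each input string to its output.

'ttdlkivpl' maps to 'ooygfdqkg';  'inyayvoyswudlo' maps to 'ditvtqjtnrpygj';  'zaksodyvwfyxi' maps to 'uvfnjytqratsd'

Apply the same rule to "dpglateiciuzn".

ykbgvozdxdpui

The transformation: shift every letter 5 places backward in the alphabet (wrapping around).
For "dpglateiciuzn" the result is "ykbgvozdxdpui".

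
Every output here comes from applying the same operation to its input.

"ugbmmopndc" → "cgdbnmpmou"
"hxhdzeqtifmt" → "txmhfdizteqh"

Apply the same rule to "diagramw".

What's happening: take characters alternately from the front and the back (1st, last, 2nd, 2nd-last, ...), then move the first character to the end.
For "diagramw" the result is "wimaagrd".

wimaagrd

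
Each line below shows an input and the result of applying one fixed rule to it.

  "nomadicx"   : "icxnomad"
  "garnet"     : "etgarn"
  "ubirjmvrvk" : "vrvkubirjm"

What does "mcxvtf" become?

In each case the input is transformed by: swap the front and back halves of the string, then move the first character to the end.
Doing the same to "mcxvtf": "tfmcxv".

tfmcxv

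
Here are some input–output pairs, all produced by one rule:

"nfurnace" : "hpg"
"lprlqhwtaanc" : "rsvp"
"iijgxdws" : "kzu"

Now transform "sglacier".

The pattern: keep one character in every 3, starting at position 2 (positions 2nd, 5th, 8th, ...), then shift every letter 2 places forward in the alphabet (wrapping around).
Applying both steps to "sglacier": "gcr", then "iet".

iet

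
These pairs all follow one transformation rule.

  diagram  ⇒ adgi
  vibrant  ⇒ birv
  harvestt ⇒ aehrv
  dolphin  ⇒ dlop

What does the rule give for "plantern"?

alnpt

The transformation: delete the last 3 characters, then sort the characters into alphabetical order.
Starting from "plantern": after the first operation, "plant"; after the second, "alnpt".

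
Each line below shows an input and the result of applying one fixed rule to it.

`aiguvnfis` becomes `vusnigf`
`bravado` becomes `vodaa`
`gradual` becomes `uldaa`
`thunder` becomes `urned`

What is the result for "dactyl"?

In each case the input is transformed by: delete the first 2 characters, then sort the characters into reverse alphabetical order.
For "dactyl", step one produces "ctyl"; step two turns that into "ytlc".

ytlc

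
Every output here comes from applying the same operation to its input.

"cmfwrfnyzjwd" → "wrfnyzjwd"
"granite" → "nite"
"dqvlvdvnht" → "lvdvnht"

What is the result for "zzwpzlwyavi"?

The rule is to delete the first 3 characters.
For "zzwpzlwyavi" the result is "pzlwyavi".

pzlwyavi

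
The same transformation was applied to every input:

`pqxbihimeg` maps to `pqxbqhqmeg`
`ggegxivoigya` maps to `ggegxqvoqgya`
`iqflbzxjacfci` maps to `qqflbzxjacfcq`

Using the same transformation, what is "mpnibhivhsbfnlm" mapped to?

mpnqbhqvhsbfnlm

The pattern: replace every "i" with "q".
So "mpnibhivhsbfnlm" becomes "mpnqbhqvhsbfnlm".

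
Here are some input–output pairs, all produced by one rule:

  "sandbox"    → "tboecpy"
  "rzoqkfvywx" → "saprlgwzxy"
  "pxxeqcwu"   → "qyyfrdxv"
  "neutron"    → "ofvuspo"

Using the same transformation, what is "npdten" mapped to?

Rule — shift every letter 1 place forward in the alphabet (wrapping around).
"npdten" → "oqeufo".

oqeufo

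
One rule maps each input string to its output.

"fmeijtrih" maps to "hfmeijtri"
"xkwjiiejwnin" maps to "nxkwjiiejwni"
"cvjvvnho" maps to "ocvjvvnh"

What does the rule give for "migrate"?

emigrat

The transformation: move the last character to the front.
Doing the same to "migrate": "emigrat".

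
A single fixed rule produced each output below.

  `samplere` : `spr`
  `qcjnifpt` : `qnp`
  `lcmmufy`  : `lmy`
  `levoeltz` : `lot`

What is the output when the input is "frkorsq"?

The pattern: keep one character in every 3, starting at position 1 (positions 1st, 4th, 7th, ...).
So "frkorsq" becomes "foq".

foq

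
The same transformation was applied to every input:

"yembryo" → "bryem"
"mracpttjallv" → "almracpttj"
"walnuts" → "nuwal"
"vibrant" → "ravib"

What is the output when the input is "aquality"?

liaqua

The rule is to delete the last 2 characters, then move the last 2 characters to the front (rotate right by 2).
Starting from "aquality": after the first operation, "aquali"; after the second, "liaqua".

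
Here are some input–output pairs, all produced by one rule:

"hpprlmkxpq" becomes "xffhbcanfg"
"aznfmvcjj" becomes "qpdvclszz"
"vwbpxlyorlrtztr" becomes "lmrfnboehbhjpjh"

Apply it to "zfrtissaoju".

pvhjyiiqezk

What's happening: shift every letter 10 places backward in the alphabet (wrapping around).
For "zfrtissaoju" the result is "pvhjyiiqezk".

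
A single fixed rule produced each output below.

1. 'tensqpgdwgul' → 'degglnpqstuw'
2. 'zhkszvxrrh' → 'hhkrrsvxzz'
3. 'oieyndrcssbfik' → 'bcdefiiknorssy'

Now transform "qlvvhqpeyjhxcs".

cehhjlpqqsvvxy

The pattern: sort the characters into alphabetical order.
Doing the same to "qlvvhqpeyjhxcs": "cehhjlpqqsvvxy".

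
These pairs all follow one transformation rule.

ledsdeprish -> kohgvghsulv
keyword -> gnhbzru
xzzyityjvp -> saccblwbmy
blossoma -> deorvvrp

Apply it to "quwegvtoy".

Each output is the input with this applied: shift every letter 3 places forward in the alphabet (wrapping around), then move the last character to the front.
Starting from "quwegvtoy": after the first operation, "txzhjywrb"; after the second, "btxzhjywr".

btxzhjywr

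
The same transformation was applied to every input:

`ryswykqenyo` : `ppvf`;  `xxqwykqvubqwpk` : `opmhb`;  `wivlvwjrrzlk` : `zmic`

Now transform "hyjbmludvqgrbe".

The transformation: shift every letter 9 places backward in the alphabet (wrapping around), then keep one character in every 3, starting at position 2 (positions 2nd, 5th, 8th, ...).
Applying both steps to "hyjbmludvqgrbe": "ypasdclumhxisv", then "pduxv".

pduxv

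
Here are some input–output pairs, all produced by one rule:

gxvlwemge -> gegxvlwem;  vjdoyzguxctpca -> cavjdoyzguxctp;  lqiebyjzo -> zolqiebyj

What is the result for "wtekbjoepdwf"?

The pattern: move the last 2 characters to the front (rotate right by 2).
So "wtekbjoepdwf" becomes "wfwtekbjoepd".

wfwtekbjoepd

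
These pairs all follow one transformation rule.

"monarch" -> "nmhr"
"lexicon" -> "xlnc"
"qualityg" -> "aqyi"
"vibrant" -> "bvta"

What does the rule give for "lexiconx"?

Rule — keep every other character starting from the first (positions 1st, 3rd, 5th, ...), then swap each adjacent pair of characters (1↔2, 3↔4, ...).
"lexiconx" → "xlnc".

xlnc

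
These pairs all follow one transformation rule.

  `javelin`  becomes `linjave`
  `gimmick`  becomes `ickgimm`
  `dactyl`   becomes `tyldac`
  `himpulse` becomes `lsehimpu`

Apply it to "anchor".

The transformation: move the last 3 characters to the front (rotate right by 3).
"anchor" → "horanc".

horanc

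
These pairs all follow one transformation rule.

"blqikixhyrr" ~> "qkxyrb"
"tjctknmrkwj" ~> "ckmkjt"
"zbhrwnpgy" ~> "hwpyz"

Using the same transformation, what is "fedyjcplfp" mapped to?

djpff

The pattern: keep every other character starting from the first (positions 1st, 3rd, 5th, ...), then move the first character to the end.
For "fedyjcplfp", step one produces "fdjpf"; step two turns that into "djpff".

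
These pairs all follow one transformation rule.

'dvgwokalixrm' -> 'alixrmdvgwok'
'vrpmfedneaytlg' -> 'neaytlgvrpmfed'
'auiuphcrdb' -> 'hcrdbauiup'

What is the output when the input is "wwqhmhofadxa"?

ofadxawwqhmh

Each output is the input with this applied: swap the front and back halves of the string.
On "wwqhmhofadxa" that produces "ofadxawwqhmh".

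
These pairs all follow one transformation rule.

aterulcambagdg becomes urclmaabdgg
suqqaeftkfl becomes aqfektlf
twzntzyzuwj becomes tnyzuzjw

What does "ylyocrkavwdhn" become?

Each output is the input with this applied: delete the first 3 characters, then swap each adjacent pair of characters (1↔2, 3↔4, ...).
Starting from "ylyocrkavwdhn": after the first operation, "ocrkavwdhn"; after the second, "cokrvadwnh".

cokrvadwnh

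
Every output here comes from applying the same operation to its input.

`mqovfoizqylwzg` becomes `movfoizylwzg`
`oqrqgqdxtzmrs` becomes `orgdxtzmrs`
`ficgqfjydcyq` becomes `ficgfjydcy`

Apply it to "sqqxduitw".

In each case the input is transformed by: remove every "q".
So "sqqxduitw" becomes "sxduitw".

sxduitw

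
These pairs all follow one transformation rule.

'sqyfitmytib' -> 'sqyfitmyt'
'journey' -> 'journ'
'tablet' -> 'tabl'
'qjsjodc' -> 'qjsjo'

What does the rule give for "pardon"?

pard

The transformation: delete the last 2 characters.
For "pardon" the result is "pard".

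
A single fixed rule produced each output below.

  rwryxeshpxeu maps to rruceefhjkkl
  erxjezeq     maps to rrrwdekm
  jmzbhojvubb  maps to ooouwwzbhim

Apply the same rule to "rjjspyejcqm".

In each case the input is transformed by: sort the characters into alphabetical order, then shift every letter 13 places forward in the alphabet (wrapping around) — i.e. ROT13.
"rjjspyejcqm" → "prwwwzcdefl".
(Check on "jmzbhojvubb": → "bbbhjjmouvz" → "ooouwwzbhim" ✓)

prwwwzcdefl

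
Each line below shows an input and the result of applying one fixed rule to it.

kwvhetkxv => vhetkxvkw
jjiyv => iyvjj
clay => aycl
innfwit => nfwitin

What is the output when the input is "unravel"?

ravelun

The rule is to move the first 2 characters to the end (rotate left by 2).
Doing the same to "unravel": "ravelun".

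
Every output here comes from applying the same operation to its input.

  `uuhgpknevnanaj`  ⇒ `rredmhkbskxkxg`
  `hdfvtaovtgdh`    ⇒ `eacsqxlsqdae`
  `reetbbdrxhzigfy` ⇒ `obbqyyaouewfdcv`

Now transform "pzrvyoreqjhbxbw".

mwosvlobngeyuyt

Each output is the input with this applied: shift every letter 3 places backward in the alphabet (wrapping around).
"pzrvyoreqjhbxbw" → "mwosvlobngeyuyt".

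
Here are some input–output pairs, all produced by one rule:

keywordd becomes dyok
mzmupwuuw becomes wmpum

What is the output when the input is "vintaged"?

Rule — keep every other character starting from the first (positions 1st, 3rd, 5th, ...), then swap the first and last characters.
Starting from "vintaged": after the first operation, "vnae"; after the second, "enav".

enav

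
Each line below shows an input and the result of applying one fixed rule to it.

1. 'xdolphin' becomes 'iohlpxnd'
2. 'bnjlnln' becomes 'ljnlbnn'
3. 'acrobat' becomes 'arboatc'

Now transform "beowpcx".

copwbxe

The transformation: take characters alternately from the front and the back (1st, last, 2nd, 2nd-last, ...), then move the first 3 characters to the end (rotate left by 3).
Working it through for "beowpcx": intermediate "bxecopw", final "copwbxe".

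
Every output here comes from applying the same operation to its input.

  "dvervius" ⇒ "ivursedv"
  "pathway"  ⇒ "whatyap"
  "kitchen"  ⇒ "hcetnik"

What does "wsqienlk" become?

nelikqws

What's happening: move the last 3 characters to the front (rotate right by 3), then take characters alternately from the front and the back (1st, last, 2nd, 2nd-last, ...).
Working it through for "wsqienlk": intermediate "nlkwsqie", final "nelikqws".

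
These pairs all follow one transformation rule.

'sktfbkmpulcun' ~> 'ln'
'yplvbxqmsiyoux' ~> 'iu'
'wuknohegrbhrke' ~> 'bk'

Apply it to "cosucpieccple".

Rule — keep one character in every 3, starting at position 1 (positions 1st, 4th, 7th, ...), then delete the first 3 characters.
Working it through for "cosucpieccple": intermediate "cuice", final "ce".
(Check on "yplvbxqmsiyoux": → "yvqiu" → "iu" ✓)

ce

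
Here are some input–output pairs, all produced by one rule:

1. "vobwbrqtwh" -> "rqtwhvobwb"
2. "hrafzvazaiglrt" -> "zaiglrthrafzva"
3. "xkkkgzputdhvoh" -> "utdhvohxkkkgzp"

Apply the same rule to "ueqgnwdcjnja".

dcjnjaueqgnw

What's happening: swap the front and back halves of the string.
Doing the same to "ueqgnwdcjnja": "dcjnjaueqgnw".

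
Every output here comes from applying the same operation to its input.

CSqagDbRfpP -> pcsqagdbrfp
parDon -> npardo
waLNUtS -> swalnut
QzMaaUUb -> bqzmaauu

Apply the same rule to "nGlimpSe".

Rule — move the last character to the front, then convert every letter to lowercase.
For "nGlimpSe" the result is "englimps".

englimps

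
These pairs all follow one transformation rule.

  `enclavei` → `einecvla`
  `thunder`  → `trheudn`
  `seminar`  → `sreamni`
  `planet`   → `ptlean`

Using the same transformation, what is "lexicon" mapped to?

lneoxci

The rule is to take characters alternately from the front and the back (1st, last, 2nd, 2nd-last, ...).
Applying that to "lexicon" gives "lneoxci".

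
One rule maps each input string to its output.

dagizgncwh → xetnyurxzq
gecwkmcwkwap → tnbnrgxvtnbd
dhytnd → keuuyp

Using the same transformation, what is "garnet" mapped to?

The transformation: shift every letter 9 places backward in the alphabet (wrapping around), then swap the front and back halves of the string.
Applying that to "garnet" gives "evkxri".
(Check on "gecwkmcwkwap": → "xvtnbdtnbnrg" → "tnbnrgxvtnbd" ✓)

evkxri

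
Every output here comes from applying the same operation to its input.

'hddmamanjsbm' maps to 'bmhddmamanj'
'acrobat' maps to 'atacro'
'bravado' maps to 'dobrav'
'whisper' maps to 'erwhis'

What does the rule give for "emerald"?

ldemer

The pattern: move the last 3 characters to the front (rotate right by 3), then delete the first character.
Working it through for "emerald": intermediate "aldemer", final "ldemer".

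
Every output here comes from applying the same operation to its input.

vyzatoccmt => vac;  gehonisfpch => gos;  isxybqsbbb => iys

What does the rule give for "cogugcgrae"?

cug

In each case the input is transformed by: delete the last 3 characters, then keep one character in every 3, starting at position 1 (positions 1st, 4th, 7th, ...).
"cogugcgrae" → "cug".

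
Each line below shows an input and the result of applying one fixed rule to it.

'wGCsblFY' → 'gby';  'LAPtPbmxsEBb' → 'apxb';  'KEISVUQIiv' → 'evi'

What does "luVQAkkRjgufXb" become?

uarub

The pattern: keep one character in every 3, starting at position 2 (positions 2nd, 5th, 8th, ...), then convert every letter to lowercase.
On "luVQAkkRjgufXb": the first step gives "uARub", and the second then gives "uarub".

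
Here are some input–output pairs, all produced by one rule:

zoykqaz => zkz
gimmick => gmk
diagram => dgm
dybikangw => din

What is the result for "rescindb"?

rcd

Looking at the pairs, the operation is to keep one character in every 3, starting at position 1 (positions 1st, 4th, 7th, ...).
Doing the same to "rescindb": "rcd".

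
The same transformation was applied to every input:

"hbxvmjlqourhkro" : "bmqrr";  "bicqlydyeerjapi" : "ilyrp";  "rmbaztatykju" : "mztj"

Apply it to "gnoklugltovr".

nllv

In each case the input is transformed by: keep one character in every 3, starting at position 2 (positions 2nd, 5th, 8th, ...).
For "gnoklugltovr" the result is "nllv".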